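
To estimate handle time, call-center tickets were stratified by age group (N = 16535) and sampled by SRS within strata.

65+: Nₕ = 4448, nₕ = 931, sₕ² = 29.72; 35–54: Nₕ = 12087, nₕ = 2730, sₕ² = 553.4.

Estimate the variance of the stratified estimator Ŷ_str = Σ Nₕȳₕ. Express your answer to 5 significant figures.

Var(Ŷ_str) = Σₕ Nₕ²(1 − fₕ)sₕ²/nₕ.
65+: 4448²·(1 − 931/4448)·29.72/931 = 499385.89.
35–54: 12087²·(1 − 2730/12087)·553.4/2730 = 2.2926178 × 10^7.
Sum = 2.3425564 × 10^7.

2.3426 × 10^7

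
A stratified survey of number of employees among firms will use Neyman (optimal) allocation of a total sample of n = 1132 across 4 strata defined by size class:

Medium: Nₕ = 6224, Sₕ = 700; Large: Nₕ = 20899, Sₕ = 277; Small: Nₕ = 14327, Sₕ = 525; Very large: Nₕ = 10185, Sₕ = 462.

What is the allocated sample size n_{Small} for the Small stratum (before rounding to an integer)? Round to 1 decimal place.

380.6

Neyman allocation: nₕ = n·NₕSₕ / Σⱼ NⱼSⱼ.
Σ NⱼSⱼ = 6224·700 + 20899·277 + 14327·525 + 10185·462 = 2.2372968 × 10^7.
n_{Small} = 1132·14327·525 / (2.2372968 × 10^7) = 380.6.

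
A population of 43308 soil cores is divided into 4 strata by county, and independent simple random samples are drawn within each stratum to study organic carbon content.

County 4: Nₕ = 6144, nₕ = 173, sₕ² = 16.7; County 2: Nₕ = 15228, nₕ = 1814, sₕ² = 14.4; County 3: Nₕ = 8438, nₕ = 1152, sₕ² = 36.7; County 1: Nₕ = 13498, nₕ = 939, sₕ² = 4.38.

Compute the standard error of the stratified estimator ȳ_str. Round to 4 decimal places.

Var(ȳ_str) = Σₕ Wₕ²(1 − fₕ)sₕ²/nₕ with Wₕ = Nₕ/N, N = 43308.
County 4: Wₕ = 0.14186755; term = 0.14186755²·(1 − 0.02815755)·16.7/173 = 0.0018881322.
County 2: Wₕ = 0.35162095; term = 0.35162095²·(1 − 0.11912267)·14.4/1814 = 8.6455002 × 10^-4.
County 3: Wₕ = 0.19483698; term = 0.19483698²·(1 − 0.13652524)·36.7/1152 = 0.0010442537.
County 1: Wₕ = 0.31167452; term = 0.31167452²·(1 − 0.06956586)·4.38/939 = 4.2159626 × 10^-4.
Sum = 0.0042185322.
SE = √(0.0042185322) = 0.0650.

0.0650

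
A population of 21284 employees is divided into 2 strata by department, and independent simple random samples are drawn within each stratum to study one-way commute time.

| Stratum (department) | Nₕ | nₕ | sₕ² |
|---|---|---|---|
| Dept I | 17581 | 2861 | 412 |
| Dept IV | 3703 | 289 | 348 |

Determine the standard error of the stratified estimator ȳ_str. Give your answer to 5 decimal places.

0.34040

Var(ȳ_str) = Σₕ Wₕ²(1 − fₕ)sₕ²/nₕ with Wₕ = Nₕ/N, N = 21284.
Dept I: Wₕ = 0.82601955; term = 0.82601955²·(1 − 0.16273250)·412/2861 = 0.082266731.
Dept IV: Wₕ = 0.17398045; term = 0.17398045²·(1 − 0.07804483)·348/289 = 0.033604089.
Sum = 0.11587082.
SE = √(0.11587082) = 0.34040.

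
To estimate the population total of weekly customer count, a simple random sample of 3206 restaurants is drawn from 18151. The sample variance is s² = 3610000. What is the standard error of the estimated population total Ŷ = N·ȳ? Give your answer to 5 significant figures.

Var(Ŷ) = N²·Var(ȳ) = N²·(1 − n/N)·s²/n.
f = 3206/18151 = 0.17662939; Var(ȳ) = 0.82337061·3610000/3206 = 927.12661.
Var(Ŷ) = 18151² · 927.12661 = 3.0545002 × 10^11.
SE(Ŷ) = √(3.0545002 × 10^11) = 552680.

552680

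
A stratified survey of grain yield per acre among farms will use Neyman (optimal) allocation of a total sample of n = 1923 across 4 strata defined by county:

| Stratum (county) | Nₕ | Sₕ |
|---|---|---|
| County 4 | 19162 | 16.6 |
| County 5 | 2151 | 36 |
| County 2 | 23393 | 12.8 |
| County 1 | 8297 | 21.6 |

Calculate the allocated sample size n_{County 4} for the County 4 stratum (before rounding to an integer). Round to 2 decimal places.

Neyman allocation: nₕ = n·NₕSₕ / Σⱼ NⱼSⱼ.
Σ NⱼSⱼ = 19162·16.6 + 2151·36 + 23393·12.8 + 8297·21.6 = 874170.8.
n_{County 4} = 1923·19162·16.6 / 874170.8 = 699.73.

699.73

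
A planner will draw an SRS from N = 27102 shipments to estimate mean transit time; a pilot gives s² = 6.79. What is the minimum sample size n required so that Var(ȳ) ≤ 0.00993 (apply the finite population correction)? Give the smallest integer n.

Without fpc, n₀ = s²/D = 6.79/0.00993 = 683.7865.
With fpc, (1 − n/N)·s²/n ≤ D requires n ≥ n₀/(1 + n₀/N) = 683.7865/(1 + 683.7865/27102) = 666.9590.
Rounding up, n = 667.

667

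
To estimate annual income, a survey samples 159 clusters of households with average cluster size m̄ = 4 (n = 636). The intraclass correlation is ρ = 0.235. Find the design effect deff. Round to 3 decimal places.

1.705

deff = 1 + (4 − 1)·0.235 = 1 + 0.705 = 1.705.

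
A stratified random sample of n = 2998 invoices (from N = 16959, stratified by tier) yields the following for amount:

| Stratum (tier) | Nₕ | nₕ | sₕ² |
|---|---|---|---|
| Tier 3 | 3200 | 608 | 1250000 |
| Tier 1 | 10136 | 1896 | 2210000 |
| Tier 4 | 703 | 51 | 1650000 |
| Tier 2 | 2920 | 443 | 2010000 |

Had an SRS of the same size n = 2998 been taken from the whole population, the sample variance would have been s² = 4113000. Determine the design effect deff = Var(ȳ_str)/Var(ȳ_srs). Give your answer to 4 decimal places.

0.4989

Var(ȳ_str) = Σ Wₕ²(1−fₕ)sₕ²/nₕ with Wₕ = Nₕ/16959:
  Tier 3: (3200/16959)²·(1−608/3200)·1250000/608 = 59.291294
  Tier 1: (10136/16959)²·(1−1896/10136)·2210000/1896 = 338.49112
  Tier 4: (703/16959)²·(1−51/703)·1650000/51 = 51.560392
  Tier 2: (2920/16959)²·(1−443/2920)·2010000/443 = 114.10396
  → Var(ȳ_str) = 563.44677.
Var(ȳ_srs) = (1 − 2998/16959)·4113000/2998 = 1129.3885.
deff = 563.44677 / 1129.3885 = 0.4989.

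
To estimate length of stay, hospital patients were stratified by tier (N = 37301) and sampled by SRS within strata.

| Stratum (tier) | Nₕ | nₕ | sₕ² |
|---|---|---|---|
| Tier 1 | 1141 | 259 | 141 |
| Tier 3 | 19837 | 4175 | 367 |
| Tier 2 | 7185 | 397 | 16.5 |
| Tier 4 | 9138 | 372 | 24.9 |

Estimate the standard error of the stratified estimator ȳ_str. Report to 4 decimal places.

0.1592

Var(ȳ_str) = Σₕ Wₕ²(1 − fₕ)sₕ²/nₕ with Wₕ = Nₕ/N, N = 37301.
Tier 1: Wₕ = 0.03058899; term = 0.03058899²·(1 − 0.22699387)·141/259 = 3.9376094 × 10^-4.
Tier 3: Wₕ = 0.53180880; term = 0.53180880²·(1 − 0.21046529)·367/4175 = 0.019628714.
Tier 2: Wₕ = 0.19262218; term = 0.19262218²·(1 − 0.05525400)·16.5/397 = 0.001456871.
Tier 4: Wₕ = 0.24498003; term = 0.24498003²·(1 − 0.04070913)·24.9/372 = 0.0038536128.
Sum = 0.025332959.
SE = √(0.025332959) = 0.1592.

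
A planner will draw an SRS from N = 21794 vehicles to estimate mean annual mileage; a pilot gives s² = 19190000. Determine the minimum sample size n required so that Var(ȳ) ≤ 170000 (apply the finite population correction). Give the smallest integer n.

113

Without fpc, n₀ = s²/D = 19190000/170000 = 112.8824.
With fpc, (1 − n/N)·s²/n ≤ D requires n ≥ n₀/(1 + n₀/N) = 112.8824/(1 + 112.8824/21794) = 112.3007.
Rounding up, n = 113.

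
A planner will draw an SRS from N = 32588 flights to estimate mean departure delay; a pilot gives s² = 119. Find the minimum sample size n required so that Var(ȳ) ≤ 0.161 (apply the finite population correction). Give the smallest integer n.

Without fpc, n₀ = s²/D = 119/0.161 = 739.1304.
With fpc, (1 − n/N)·s²/n ≤ D requires n ≥ n₀/(1 + n₀/N) = 739.1304/(1 + 739.1304/32588) = 722.7379.
Rounding up, n = 723.

723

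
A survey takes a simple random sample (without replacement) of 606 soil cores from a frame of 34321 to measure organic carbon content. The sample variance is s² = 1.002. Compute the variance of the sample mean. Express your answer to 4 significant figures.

Under SRS without replacement, Var(ȳ) = (1 − f)·s²/n with f = n/N = 606/34321 = 0.01765683.
Var(ȳ) = (1 − 0.01765683)·1.002/606 = 0.98234317·0.0016534653 = 0.0016242704.

0.001624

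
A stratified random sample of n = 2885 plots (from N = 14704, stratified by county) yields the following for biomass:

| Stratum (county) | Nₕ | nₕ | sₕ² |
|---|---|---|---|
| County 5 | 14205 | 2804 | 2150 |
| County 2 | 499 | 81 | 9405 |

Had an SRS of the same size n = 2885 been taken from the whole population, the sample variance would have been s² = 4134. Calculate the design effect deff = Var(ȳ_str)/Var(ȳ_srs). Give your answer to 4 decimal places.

Var(ȳ_str) = Σ Wₕ²(1−fₕ)sₕ²/nₕ with Wₕ = Nₕ/14704:
  County 5: (14205/14704)²·(1−2804/14205)·2150/2804 = 0.57434606
  County 2: (499/14704)²·(1−81/499)·9405/81 = 0.11201589
  → Var(ȳ_str) = 0.68636195.
Var(ȳ_srs) = (1 − 2885/14704)·4134/2885 = 1.151781.
deff = 0.68636195 / 1.151781 = 0.5959.

0.5959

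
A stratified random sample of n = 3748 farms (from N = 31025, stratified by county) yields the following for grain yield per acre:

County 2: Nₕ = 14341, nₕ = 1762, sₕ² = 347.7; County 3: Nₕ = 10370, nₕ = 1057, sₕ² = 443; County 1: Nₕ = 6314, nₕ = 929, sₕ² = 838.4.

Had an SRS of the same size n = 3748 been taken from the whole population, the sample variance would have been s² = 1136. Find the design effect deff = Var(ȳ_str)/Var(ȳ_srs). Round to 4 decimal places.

Var(ȳ_str) = Σ Wₕ²(1−fₕ)sₕ²/nₕ with Wₕ = Nₕ/31025:
  County 2: (14341/31025)²·(1−1762/14341)·347.7/1762 = 0.036982883
  County 3: (10370/31025)²·(1−1057/10370)·443/1057 = 0.042050728
  County 1: (6314/31025)²·(1−929/6314)·838.4/929 = 0.031878822
  → Var(ȳ_str) = 0.11091243.
Var(ȳ_srs) = (1 − 3748/31025)·1136/3748 = 0.26647935.
deff = 0.11091243 / 0.26647935 = 0.4162.

0.4162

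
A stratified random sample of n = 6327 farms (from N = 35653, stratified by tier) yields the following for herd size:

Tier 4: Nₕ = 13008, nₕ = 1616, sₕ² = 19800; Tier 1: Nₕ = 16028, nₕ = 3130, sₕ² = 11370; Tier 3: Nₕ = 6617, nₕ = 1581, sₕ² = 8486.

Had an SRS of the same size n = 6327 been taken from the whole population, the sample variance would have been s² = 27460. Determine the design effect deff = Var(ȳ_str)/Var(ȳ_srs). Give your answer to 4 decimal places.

0.6050

Var(ȳ_str) = Σ Wₕ²(1−fₕ)sₕ²/nₕ with Wₕ = Nₕ/35653:
  Tier 4: (13008/35653)²·(1−1616/13008)·19800/1616 = 1.4283748
  Tier 1: (16028/35653)²·(1−3130/16028)·11370/3130 = 0.59077985
  Tier 3: (6617/35653)²·(1−1581/6617)·8486/1581 = 0.14071029
  → Var(ȳ_str) = 2.1598649.
Var(ȳ_srs) = (1 − 6327/35653)·27460/6327 = 3.5699279.
deff = 2.1598649 / 3.5699279 = 0.6050.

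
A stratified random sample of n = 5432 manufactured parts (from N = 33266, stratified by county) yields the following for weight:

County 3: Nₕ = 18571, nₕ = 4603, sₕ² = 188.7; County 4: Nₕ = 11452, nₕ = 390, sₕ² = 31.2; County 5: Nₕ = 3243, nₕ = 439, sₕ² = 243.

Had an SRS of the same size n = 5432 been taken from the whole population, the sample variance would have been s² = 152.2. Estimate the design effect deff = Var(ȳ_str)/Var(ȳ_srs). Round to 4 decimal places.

0.9945

Var(ȳ_str) = Σ Wₕ²(1−fₕ)sₕ²/nₕ with Wₕ = Nₕ/33266:
  County 3: (18571/33266)²·(1−4603/18571)·188.7/4603 = 0.0096094665
  County 4: (11452/33266)²·(1−390/11452)·31.2/390 = 0.0091580669
  County 5: (3243/33266)²·(1−439/3243)·243/439 = 0.0045484722
  → Var(ȳ_str) = 0.023316006.
Var(ȳ_srs) = (1 − 5432/33266)·152.2/5432 = 0.023443904.
deff = 0.023316006 / 0.023443904 = 0.9945.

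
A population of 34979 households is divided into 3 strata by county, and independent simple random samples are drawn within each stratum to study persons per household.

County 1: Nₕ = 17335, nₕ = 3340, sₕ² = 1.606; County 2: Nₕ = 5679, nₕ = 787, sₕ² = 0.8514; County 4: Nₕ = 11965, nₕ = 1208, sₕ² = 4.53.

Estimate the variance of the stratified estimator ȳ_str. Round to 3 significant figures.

Var(ȳ_str) = Σₕ Wₕ²(1 − fₕ)sₕ²/nₕ with Wₕ = Nₕ/N, N = 34979.
County 1: Wₕ = 0.49558306; term = 0.49558306²·(1 − 0.19267378)·1.606/3340 = 9.5341294 × 10^-5.
County 2: Wₕ = 0.16235456; term = 0.16235456²·(1 − 0.13858074)·0.8514/787 = 2.456419 × 10^-5.
County 4: Wₕ = 0.34206238; term = 0.34206238²·(1 − 0.10096114)·4.53/1208 = 3.944758 × 10^-4.
Sum = 5.1438128 × 10^-4.

5.14 × 10^-4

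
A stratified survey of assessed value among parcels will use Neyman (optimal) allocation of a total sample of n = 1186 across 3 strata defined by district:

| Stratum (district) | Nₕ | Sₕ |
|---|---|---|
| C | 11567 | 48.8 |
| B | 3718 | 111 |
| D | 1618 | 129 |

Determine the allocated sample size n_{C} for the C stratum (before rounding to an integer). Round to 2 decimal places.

564.52

Neyman allocation: nₕ = n·NₕSₕ / Σⱼ NⱼSⱼ.
Σ NⱼSⱼ = 11567·48.8 + 3718·111 + 1618·129 = 1.1858896 × 10^6.
n_{C} = 1186·11567·48.8 / (1.1858896 × 10^6) = 564.52.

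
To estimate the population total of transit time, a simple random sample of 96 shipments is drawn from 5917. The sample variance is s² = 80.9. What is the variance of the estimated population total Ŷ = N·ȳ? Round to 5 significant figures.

Var(Ŷ) = N²·Var(ȳ) = N²·(1 − n/N)·s²/n.
f = 96/5917 = 0.01622444; Var(ȳ) = 0.98377556·80.9/96 = 0.82903586.
Var(Ŷ) = 5917² · 0.82903586 = 2.9025282 × 10^7.

2.9025 × 10^7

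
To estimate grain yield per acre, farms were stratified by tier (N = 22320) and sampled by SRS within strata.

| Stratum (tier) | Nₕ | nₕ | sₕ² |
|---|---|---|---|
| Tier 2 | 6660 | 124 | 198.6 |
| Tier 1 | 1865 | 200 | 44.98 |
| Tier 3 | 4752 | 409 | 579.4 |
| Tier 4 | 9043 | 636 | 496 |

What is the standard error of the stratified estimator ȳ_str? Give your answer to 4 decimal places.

0.5648

Var(ȳ_str) = Σₕ Wₕ²(1 − fₕ)sₕ²/nₕ with Wₕ = Nₕ/N, N = 22320.
Tier 2: Wₕ = 0.29838710; term = 0.29838710²·(1 − 0.01861862)·198.6/124 = 0.13994438.
Tier 1: Wₕ = 0.08355735; term = 0.08355735²·(1 − 0.10723861)·44.98/200 = 0.0014018261.
Tier 3: Wₕ = 0.21290323; term = 0.21290323²·(1 − 0.08606902)·579.4/409 = 0.058685805.
Tier 4: Wₕ = 0.40515233; term = 0.40515233²·(1 − 0.07033064)·496/636 = 0.11901173.
Sum = 0.31904374.
SE = √(0.31904374) = 0.5648.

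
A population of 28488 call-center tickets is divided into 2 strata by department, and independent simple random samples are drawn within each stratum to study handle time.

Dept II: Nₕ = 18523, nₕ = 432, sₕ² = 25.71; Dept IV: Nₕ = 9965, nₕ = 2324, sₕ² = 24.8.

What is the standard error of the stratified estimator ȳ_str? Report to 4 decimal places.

Var(ȳ_str) = Σₕ Wₕ²(1 − fₕ)sₕ²/nₕ with Wₕ = Nₕ/N, N = 28488.
Dept II: Wₕ = 0.65020359; term = 0.65020359²·(1 − 0.02332236)·25.71/432 = 0.024573573.
Dept IV: Wₕ = 0.34979641; term = 0.34979641²·(1 − 0.23321626)·24.8/2324 = 0.0010011961.
Sum = 0.025574769.
SE = √(0.025574769) = 0.1599.

0.1599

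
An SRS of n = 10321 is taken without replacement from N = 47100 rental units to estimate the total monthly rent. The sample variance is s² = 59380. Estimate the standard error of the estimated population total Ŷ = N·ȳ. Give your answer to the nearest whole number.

99832

Var(Ŷ) = N²·Var(ȳ) = N²·(1 − n/N)·s²/n.
f = 10321/47100 = 0.21912951; Var(ȳ) = 0.78087049·59380/10321 = 4.4925966.
Var(Ŷ) = 47100² · 4.4925966 = 9.9664212 × 10^9.
SE(Ŷ) = √(9.9664212 × 10^9) = 99832.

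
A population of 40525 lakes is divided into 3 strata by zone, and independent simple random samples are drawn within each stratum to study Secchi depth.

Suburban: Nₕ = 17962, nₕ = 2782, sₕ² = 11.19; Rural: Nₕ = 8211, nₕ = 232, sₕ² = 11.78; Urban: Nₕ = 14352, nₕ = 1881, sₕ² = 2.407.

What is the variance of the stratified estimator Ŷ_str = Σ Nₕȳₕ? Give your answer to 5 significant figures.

4.6524 × 10^6

Var(Ŷ_str) = Σₕ Nₕ²(1 − fₕ)sₕ²/nₕ.
Suburban: 17962²·(1 − 2782/17962)·11.19/2782 = 1.0967292 × 10^6.
Rural: 8211²·(1 − 232/8211)·11.78/232 = 3.3266095 × 10^6.
Urban: 14352²·(1 − 1881/14352)·2.407/1881 = 229034.55.
Sum = 4.6523733 × 10^6.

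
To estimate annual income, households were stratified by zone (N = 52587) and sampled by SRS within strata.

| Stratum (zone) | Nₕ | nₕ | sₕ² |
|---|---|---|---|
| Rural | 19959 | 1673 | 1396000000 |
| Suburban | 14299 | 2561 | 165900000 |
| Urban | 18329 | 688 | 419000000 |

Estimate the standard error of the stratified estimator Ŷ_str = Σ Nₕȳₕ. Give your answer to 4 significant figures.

Var(Ŷ_str) = Σₕ Nₕ²(1 − fₕ)sₕ²/nₕ.
Rural: 19959²·(1 − 1673/19959)·1396000000/1673 = 3.0454184 × 10^14.
Suburban: 14299²·(1 − 2561/14299)·165900000/2561 = 1.0872679 × 10^13.
Urban: 18329²·(1 − 688/18329)·419000000/688 = 1.9691897 × 10^14.
Sum = 5.1233349 × 10^14.
SE = √(5.1233349 × 10^14) = 2.263 × 10^7.

2.263 × 10^7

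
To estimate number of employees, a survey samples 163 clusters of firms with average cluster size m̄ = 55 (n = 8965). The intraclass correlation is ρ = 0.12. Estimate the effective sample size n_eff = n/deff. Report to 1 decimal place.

1198.5

deff = 1 + (55 − 1)·0.12 = 1 + 6.48 = 7.48.
n_eff = 8965 / 7.48 = 1198.5.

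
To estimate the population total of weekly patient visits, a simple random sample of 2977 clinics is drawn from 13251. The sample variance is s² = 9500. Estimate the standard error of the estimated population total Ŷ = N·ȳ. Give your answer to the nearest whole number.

20843

Var(Ŷ) = N²·Var(ȳ) = N²·(1 − n/N)·s²/n.
f = 2977/13251 = 0.22466229; Var(ȳ) = 0.77533771·9500/2977 = 2.474205.
Var(Ŷ) = 13251² · 2.474205 = 4.3444318 × 10^8.
SE(Ŷ) = √(4.3444318 × 10^8) = 20843.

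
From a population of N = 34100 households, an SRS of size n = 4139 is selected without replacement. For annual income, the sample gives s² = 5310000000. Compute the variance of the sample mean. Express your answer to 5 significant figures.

Under SRS without replacement, Var(ȳ) = (1 − f)·s²/n with f = n/N = 4139/34100 = 0.12137830.
Var(ȳ) = (1 − 0.12137830)·5310000000/4139 = 0.87862170·1.2829186 × 10^6 = 1.1272001 × 10^6.

1.1272 × 10^6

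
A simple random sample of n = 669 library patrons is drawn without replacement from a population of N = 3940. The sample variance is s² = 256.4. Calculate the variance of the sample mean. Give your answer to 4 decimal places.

0.3182

Under SRS without replacement, Var(ȳ) = (1 − f)·s²/n with f = n/N = 669/3940 = 0.16979695.
Var(ȳ) = (1 − 0.16979695)·256.4/669 = 0.83020305·0.38325859 = 0.31818245.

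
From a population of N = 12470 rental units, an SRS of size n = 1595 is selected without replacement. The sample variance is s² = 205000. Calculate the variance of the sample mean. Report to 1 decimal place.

Under SRS without replacement, Var(ȳ) = (1 − f)·s²/n with f = n/N = 1595/12470 = 0.12790698.
Var(ȳ) = (1 − 0.12790698)·205000/1595 = 0.87209302·128.52665 = 112.08719.

112.1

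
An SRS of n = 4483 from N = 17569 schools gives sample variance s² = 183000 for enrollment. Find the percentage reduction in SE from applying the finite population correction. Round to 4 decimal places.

13.6962

f = n/N = 4483/17569 = 0.25516535.
SE_no-fpc = √(s²/n) = 6.3891219; SE_fpc = √((1−f)s²/n) = 5.5140552.
Ratio = √(1−f) = 0.86303804. Reduction = 100·(1 − 0.86303804) = 13.6962%.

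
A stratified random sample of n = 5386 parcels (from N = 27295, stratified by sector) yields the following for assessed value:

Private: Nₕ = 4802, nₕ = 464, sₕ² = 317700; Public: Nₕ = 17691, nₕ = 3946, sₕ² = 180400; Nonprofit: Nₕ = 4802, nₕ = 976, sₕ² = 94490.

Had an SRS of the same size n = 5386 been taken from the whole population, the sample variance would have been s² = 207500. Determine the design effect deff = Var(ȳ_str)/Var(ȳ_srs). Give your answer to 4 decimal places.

1.1788

Var(ȳ_str) = Σ Wₕ²(1−fₕ)sₕ²/nₕ with Wₕ = Nₕ/27295:
  Private: (4802/27295)²·(1−464/4802)·317700/464 = 19.144531
  Public: (17691/27295)²·(1−3946/17691)·180400/3946 = 14.921428
  Nonprofit: (4802/27295)²·(1−976/4802)·94490/976 = 2.3874647
  → Var(ȳ_str) = 36.453424.
Var(ȳ_srs) = (1 − 5386/27295)·207500/5386 = 30.923683.
deff = 36.453424 / 30.923683 = 1.1788.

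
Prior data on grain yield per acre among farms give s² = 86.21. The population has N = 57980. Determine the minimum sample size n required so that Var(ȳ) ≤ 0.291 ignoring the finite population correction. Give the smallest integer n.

Without fpc, n₀ = s²/D = 86.21/0.291 = 296.2543.
Rounding up, n = 297.

297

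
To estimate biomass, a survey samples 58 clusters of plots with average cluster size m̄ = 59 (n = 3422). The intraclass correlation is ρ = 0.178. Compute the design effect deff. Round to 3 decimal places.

deff = 1 + (59 − 1)·0.178 = 1 + 10.324 = 11.324.

11.324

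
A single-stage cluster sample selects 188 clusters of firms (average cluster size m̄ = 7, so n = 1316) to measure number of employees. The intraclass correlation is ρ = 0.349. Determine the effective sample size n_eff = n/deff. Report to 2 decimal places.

425.34

deff = 1 + (7 − 1)·0.349 = 1 + 2.094 = 3.094.
n_eff = 1316 / 3.094 = 425.34.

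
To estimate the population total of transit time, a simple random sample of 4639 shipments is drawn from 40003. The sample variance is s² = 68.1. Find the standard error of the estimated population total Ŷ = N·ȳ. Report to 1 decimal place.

4557.1

Var(Ŷ) = N²·Var(ȳ) = N²·(1 − n/N)·s²/n.
f = 4639/40003 = 0.11596630; Var(ȳ) = 0.88403370·68.1/4639 = 0.012977516.
Var(Ŷ) = 40003² · 0.012977516 = 2.076714 × 10^7.
SE(Ŷ) = √(2.076714 × 10^7) = 4557.1.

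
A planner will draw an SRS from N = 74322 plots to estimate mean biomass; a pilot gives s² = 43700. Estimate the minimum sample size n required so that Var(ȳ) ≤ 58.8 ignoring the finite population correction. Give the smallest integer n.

744

Without fpc, n₀ = s²/D = 43700/58.8 = 743.1973.
Rounding up, n = 744.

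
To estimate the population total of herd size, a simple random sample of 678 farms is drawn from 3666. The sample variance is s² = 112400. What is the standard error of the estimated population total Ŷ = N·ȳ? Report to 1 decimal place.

Var(Ŷ) = N²·Var(ȳ) = N²·(1 − n/N)·s²/n.
f = 678/3666 = 0.18494272; Var(ȳ) = 0.81505728·112400/678 = 135.12159.
Var(Ŷ) = 3666² · 135.12159 = 1.8159742 × 10^9.
SE(Ŷ) = √(1.8159742 × 10^9) = 42614.2.

42614.2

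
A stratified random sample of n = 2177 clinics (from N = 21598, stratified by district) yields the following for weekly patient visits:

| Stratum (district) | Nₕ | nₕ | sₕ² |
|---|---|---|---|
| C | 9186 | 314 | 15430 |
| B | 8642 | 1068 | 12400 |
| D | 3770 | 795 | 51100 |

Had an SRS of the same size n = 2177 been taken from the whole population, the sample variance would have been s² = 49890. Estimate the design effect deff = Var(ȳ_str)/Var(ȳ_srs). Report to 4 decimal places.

Var(ȳ_str) = Σ Wₕ²(1−fₕ)sₕ²/nₕ with Wₕ = Nₕ/21598:
  C: (9186/21598)²·(1−314/9186)·15430/314 = 8.5853337
  B: (8642/21598)²·(1−1068/8642)·12400/1068 = 1.6291569
  D: (3770/21598)²·(1−795/3770)·51100/795 = 1.5454502
  → Var(ȳ_str) = 11.759941.
Var(ȳ_srs) = (1 − 2177/21598)·49890/2177 = 20.606922.
deff = 11.759941 / 20.606922 = 0.5707.

0.5707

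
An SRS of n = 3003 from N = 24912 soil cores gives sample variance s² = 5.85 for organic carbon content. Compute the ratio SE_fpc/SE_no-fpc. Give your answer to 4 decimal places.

f = n/N = 3003/24912 = 0.12054432.
SE_no-fpc = √(s²/n) = 0.044136741; SE_fpc = √((1−f)s²/n) = 0.041391127.
Ratio = √(1−f) = 0.93779299.

0.9378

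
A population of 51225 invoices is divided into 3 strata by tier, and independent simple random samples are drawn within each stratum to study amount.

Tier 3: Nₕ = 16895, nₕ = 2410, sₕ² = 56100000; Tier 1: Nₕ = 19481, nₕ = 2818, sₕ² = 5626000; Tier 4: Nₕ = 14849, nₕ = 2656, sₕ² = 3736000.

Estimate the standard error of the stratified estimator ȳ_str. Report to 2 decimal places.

Var(ȳ_str) = Σₕ Wₕ²(1 − fₕ)sₕ²/nₕ with Wₕ = Nₕ/N, N = 51225.
Tier 3: Wₕ = 0.32981942; term = 0.32981942²·(1 − 0.14264575)·56100000/2410 = 2170.9938.
Tier 1: Wₕ = 0.38030259; term = 0.38030259²·(1 − 0.14465377)·5626000/2818 = 246.97856.
Tier 4: Wₕ = 0.28987799; term = 0.28987799²·(1 − 0.17886726)·3736000/2656 = 97.056057.
Sum = 2515.0284.
SE = √(2515.0284) = 50.15.

50.15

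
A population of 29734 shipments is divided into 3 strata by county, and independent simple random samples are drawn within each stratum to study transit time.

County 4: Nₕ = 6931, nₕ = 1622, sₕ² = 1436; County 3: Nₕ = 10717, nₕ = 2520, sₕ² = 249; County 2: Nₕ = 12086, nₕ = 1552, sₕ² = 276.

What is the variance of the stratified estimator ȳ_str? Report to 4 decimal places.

0.0723

Var(ȳ_str) = Σₕ Wₕ²(1 − fₕ)sₕ²/nₕ with Wₕ = Nₕ/N, N = 29734.
County 4: Wₕ = 0.23310015; term = 0.23310015²·(1 − 0.23402106)·1436/1622 = 0.036847289.
County 3: Wₕ = 0.36042914; term = 0.36042914²·(1 − 0.23514043)·249/2520 = 0.0098179383.
County 2: Wₕ = 0.40647071; term = 0.40647071²·(1 − 0.12841304)·276/1552 = 0.025608645.
Sum = 0.072273872.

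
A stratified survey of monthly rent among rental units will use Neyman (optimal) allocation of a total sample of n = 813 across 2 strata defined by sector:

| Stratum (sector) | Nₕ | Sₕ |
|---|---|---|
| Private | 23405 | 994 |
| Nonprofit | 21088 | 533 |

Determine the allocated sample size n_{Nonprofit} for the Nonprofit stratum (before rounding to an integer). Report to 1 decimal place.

Neyman allocation: nₕ = n·NₕSₕ / Σⱼ NⱼSⱼ.
Σ NⱼSⱼ = 23405·994 + 21088·533 = 3.4504474 × 10^7.
n_{Nonprofit} = 813·21088·533 / (3.4504474 × 10^7) = 264.8.

264.8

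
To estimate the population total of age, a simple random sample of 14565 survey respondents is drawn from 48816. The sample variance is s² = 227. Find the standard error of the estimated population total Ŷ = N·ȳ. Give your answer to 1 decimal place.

5104.8

Var(Ŷ) = N²·Var(ȳ) = N²·(1 − n/N)·s²/n.
f = 14565/48816 = 0.29836529; Var(ȳ) = 0.70163471·227/14565 = 0.010935193.
Var(Ŷ) = 48816² · 0.010935193 = 2.6058585 × 10^7.
SE(Ŷ) = √(2.6058585 × 10^7) = 5104.8.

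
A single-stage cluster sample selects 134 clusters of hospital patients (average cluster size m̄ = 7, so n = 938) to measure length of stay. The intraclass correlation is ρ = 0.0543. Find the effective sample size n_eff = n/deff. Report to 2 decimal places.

deff = 1 + (7 − 1)·0.0543 = 1 + 0.3258 = 1.3258.
n_eff = 938 / 1.3258 = 707.50.

707.50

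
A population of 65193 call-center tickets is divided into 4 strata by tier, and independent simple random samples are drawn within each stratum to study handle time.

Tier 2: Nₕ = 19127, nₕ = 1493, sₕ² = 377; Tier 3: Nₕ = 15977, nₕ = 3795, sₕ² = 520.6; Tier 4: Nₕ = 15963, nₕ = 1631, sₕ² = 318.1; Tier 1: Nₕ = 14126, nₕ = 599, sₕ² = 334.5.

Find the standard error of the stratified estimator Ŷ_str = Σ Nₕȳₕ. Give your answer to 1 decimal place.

Var(Ŷ_str) = Σₕ Nₕ²(1 − fₕ)sₕ²/nₕ.
Tier 2: 19127²·(1 − 1493/19127)·377/1493 = 8.5168547 × 10^7.
Tier 3: 15977²·(1 − 3795/15977)·520.6/3795 = 2.669969 × 10^7.
Tier 4: 15963²·(1 − 1631/15963)·318.1/1631 = 4.462015 × 10^7.
Tier 1: 14126²·(1 − 599/14126)·334.5/599 = 1.0670628 × 10^8.
Sum = 2.6319467 × 10^8.
SE = √(2.6319467 × 10^8) = 16223.3.

16223.3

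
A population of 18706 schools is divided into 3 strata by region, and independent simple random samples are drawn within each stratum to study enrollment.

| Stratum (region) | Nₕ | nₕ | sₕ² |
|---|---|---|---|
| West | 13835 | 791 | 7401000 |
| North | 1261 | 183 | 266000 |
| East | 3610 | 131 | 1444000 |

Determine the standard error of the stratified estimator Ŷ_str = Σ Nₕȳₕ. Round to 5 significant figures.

1.3524 × 10^6

Var(Ŷ_str) = Σₕ Nₕ²(1 − fₕ)sₕ²/nₕ.
West: 13835²·(1 − 791/13835)·7401000/791 = 1.6885109 × 10^12.
North: 1261²·(1 − 183/1261)·266000/183 = 1.9758974 × 10^9.
East: 3610²·(1 − 131/3610)·1444000/131 = 1.3843871 × 10^11.
Sum = 1.8289255 × 10^12.
SE = √(1.8289255 × 10^12) = 1.3524 × 10^6.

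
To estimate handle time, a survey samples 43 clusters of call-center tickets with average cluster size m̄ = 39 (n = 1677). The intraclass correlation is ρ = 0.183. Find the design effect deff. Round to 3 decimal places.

7.954

deff = 1 + (39 − 1)·0.183 = 1 + 6.954 = 7.954.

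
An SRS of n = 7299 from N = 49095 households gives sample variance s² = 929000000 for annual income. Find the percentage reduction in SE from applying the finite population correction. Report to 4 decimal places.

7.7325

f = n/N = 7299/49095 = 0.14867094.
SE_no-fpc = √(s²/n) = 356.76002; SE_fpc = √((1−f)s²/n) = 329.17353.
Ratio = √(1−f) = 0.92267495. Reduction = 100·(1 − 0.92267495) = 7.7325%.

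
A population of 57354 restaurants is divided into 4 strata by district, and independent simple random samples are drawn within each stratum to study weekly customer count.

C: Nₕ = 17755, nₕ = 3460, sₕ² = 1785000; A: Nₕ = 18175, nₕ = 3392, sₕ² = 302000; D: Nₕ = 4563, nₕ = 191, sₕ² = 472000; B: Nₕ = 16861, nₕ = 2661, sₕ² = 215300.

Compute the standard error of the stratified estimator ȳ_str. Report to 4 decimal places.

Var(ȳ_str) = Σₕ Wₕ²(1 − fₕ)sₕ²/nₕ with Wₕ = Nₕ/N, N = 57354.
C: Wₕ = 0.30956864; term = 0.30956864²·(1 − 0.19487468)·1785000/3460 = 39.805175.
A: Wₕ = 0.31689159; term = 0.31689159²·(1 − 0.18662999)·302000/3392 = 7.2721139.
D: Wₕ = 0.07955853; term = 0.07955853²·(1 − 0.04185843)·472000/191 = 14.986901.
B: Wₕ = 0.29398124; term = 0.29398124²·(1 − 0.15781982)·215300/2661 = 5.8890251.
Sum = 67.953215.
SE = √(67.953215) = 8.2434.

8.2434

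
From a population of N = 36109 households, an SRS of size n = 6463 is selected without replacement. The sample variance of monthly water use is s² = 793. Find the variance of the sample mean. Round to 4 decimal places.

Under SRS without replacement, Var(ȳ) = (1 − f)·s²/n with f = n/N = 6463/36109 = 0.17898585.
Var(ȳ) = (1 − 0.17898585)·793/6463 = 0.82101415·0.12269844 = 0.10073715.

0.1007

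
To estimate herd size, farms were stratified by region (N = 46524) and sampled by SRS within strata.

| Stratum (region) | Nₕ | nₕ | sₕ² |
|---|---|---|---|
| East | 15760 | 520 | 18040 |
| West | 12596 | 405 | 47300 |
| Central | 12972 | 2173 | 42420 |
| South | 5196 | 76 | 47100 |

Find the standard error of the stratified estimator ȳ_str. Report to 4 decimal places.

Var(ȳ_str) = Σₕ Wₕ²(1 − fₕ)sₕ²/nₕ with Wₕ = Nₕ/N, N = 46524.
East: Wₕ = 0.33874989; term = 0.33874989²·(1 − 0.03299492)·18040/520 = 3.8496414.
West: Wₕ = 0.27074198; term = 0.27074198²·(1 − 0.03215306)·47300/405 = 8.2856008.
Central: Wₕ = 0.27882383; term = 0.27882383²·(1 − 0.16751465)·42420/2173 = 1.2634188.
South: Wₕ = 0.11168429; term = 0.11168429²·(1 − 0.01462664)·47100/76 = 7.6171468.
Sum = 21.015808.
SE = √(21.015808) = 4.5843.

4.5843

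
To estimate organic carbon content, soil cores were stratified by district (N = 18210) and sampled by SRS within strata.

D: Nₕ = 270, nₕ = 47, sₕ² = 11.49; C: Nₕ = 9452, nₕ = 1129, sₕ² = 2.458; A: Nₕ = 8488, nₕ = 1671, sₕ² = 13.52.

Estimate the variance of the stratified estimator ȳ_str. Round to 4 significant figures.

Var(ȳ_str) = Σₕ Wₕ²(1 − fₕ)sₕ²/nₕ with Wₕ = Nₕ/N, N = 18210.
D: Wₕ = 0.01482702; term = 0.01482702²·(1 − 0.17407407)·11.49/47 = 4.4388545 × 10^-5.
C: Wₕ = 0.51905546; term = 0.51905546²·(1 − 0.11944562)·2.458/1129 = 5.1650158 × 10^-4.
A: Wₕ = 0.46611752; term = 0.46611752²·(1 − 0.19686616)·13.52/1671 = 0.001411819.
Sum = 0.0019727091.

0.001973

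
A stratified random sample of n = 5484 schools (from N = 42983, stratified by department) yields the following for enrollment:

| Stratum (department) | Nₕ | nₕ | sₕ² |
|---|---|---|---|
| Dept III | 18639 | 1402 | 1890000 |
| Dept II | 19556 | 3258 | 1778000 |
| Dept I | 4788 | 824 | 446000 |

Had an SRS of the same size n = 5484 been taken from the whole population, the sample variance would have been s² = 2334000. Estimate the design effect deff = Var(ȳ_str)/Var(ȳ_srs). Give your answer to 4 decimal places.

0.8999

Var(ȳ_str) = Σ Wₕ²(1−fₕ)sₕ²/nₕ with Wₕ = Nₕ/42983:
  Dept III: (18639/42983)²·(1−1402/18639)·1890000/1402 = 234.42538
  Dept II: (19556/42983)²·(1−3258/19556)·1778000/3258 = 94.145935
  Dept I: (4788/42983)²·(1−824/4788)·446000/824 = 5.5603482
  → Var(ȳ_str) = 334.13166.
Var(ȳ_srs) = (1 − 5484/42983)·2334000/5484 = 371.30121.
deff = 334.13166 / 371.30121 = 0.8999.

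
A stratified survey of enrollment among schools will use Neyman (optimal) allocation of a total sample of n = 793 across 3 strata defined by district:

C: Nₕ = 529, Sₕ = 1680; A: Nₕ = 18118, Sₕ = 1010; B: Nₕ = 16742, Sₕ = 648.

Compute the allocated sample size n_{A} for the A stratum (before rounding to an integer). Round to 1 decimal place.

Neyman allocation: nₕ = n·NₕSₕ / Σⱼ NⱼSⱼ.
Σ NⱼSⱼ = 529·1680 + 18118·1010 + 16742·648 = 3.0036716 × 10^7.
n_{A} = 793·18118·1010 / (3.0036716 × 10^7) = 483.1.

483.1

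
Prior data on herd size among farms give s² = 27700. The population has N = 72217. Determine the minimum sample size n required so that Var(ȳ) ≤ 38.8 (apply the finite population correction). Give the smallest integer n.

Without fpc, n₀ = s²/D = 27700/38.8 = 713.9175.
With fpc, (1 − n/N)·s²/n ≤ D requires n ≥ n₀/(1 + n₀/N) = 713.9175/(1 + 713.9175/72217) = 706.9290.
Rounding up, n = 707.

707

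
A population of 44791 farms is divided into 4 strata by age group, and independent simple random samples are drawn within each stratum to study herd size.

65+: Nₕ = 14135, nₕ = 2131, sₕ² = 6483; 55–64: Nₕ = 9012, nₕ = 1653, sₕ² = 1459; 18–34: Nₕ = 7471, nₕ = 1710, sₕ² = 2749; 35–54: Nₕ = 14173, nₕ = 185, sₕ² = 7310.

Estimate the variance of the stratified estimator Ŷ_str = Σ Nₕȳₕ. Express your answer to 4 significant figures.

8.478 × 10^9

Var(Ŷ_str) = Σₕ Nₕ²(1 − fₕ)sₕ²/nₕ.
65+: 14135²·(1 − 2131/14135)·6483/2131 = 5.1619569 × 10^8.
55–64: 9012²·(1 − 1653/9012)·1459/1653 = 5.8535917 × 10^7.
18–34: 7471²·(1 − 1710/7471)·2749/1710 = 6.9191898 × 10^7.
35–54: 14173²·(1 − 185/14173)·7310/185 = 7.8336301 × 10^9.
Sum = 8.4775536 × 10^9.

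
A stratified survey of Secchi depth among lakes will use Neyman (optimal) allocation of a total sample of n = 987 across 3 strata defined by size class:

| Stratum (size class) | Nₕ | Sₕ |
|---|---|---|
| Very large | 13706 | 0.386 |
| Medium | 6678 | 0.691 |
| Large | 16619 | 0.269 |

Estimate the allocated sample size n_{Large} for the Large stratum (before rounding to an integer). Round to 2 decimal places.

306.94

Neyman allocation: nₕ = n·NₕSₕ / Σⱼ NⱼSⱼ.
Σ NⱼSⱼ = 13706·0.386 + 6678·0.691 + 16619·0.269 = 14375.525.
n_{Large} = 987·16619·0.269 / 14375.525 = 306.94.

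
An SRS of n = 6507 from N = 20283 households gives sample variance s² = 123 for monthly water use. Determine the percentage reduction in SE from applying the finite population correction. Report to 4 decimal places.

f = n/N = 6507/20283 = 0.32081053.
SE_no-fpc = √(s²/n) = 0.13748716; SE_fpc = √((1−f)s²/n) = 0.11330723.
Ratio = √(1−f) = 0.82412952. Reduction = 100·(1 − 0.82412952) = 17.5870%.

17.5870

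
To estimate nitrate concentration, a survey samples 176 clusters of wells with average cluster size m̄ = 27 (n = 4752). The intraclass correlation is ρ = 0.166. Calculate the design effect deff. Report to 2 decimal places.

5.32

deff = 1 + (27 − 1)·0.166 = 1 + 4.316 = 5.316.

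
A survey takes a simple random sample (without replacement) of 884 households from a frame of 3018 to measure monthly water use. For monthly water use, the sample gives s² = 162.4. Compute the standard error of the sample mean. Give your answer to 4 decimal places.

Under SRS without replacement, Var(ȳ) = (1 − f)·s²/n with f = n/N = 884/3018 = 0.29290921.
Var(ȳ) = (1 − 0.29290921)·162.4/884 = 0.70709079·0.18371041 = 0.12989994.
SE(ȳ) = √(0.12989994) = 0.3604.

0.3604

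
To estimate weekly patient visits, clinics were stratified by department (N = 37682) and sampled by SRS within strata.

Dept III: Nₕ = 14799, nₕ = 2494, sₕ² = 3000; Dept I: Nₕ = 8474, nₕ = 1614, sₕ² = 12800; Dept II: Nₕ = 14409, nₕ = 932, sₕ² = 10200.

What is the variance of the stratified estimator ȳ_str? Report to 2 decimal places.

1.98

Var(ȳ_str) = Σₕ Wₕ²(1 − fₕ)sₕ²/nₕ with Wₕ = Nₕ/N, N = 37682.
Dept III: Wₕ = 0.39273393; term = 0.39273393²·(1 − 0.16852490)·3000/2494 = 0.15426624.
Dept I: Wₕ = 0.22488191; term = 0.22488191²·(1 − 0.19046495)·12800/1614 = 0.3246767.
Dept II: Wₕ = 0.38238416; term = 0.38238416²·(1 − 0.06468180)·10200/932 = 1.4967299.
Sum = 1.9756728.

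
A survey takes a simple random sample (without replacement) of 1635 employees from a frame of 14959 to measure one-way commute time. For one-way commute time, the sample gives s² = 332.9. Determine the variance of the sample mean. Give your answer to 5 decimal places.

0.18135

Under SRS without replacement, Var(ȳ) = (1 − f)·s²/n with f = n/N = 1635/14959 = 0.10929875.
Var(ȳ) = (1 − 0.10929875)·332.9/1635 = 0.89070125·0.20360856 = 0.1813544.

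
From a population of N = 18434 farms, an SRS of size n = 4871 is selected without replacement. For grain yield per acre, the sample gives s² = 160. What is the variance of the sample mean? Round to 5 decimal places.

Under SRS without replacement, Var(ȳ) = (1 − f)·s²/n with f = n/N = 4871/18434 = 0.26423999.
Var(ȳ) = (1 − 0.26423999)·160/4871 = 0.73576001·0.032847465 = 0.024167851.

0.02417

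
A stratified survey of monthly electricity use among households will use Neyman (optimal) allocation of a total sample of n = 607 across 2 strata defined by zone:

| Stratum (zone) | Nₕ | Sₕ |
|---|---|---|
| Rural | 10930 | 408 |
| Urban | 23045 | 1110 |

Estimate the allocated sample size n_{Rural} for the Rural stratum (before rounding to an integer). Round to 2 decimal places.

90.11

Neyman allocation: nₕ = n·NₕSₕ / Σⱼ NⱼSⱼ.
Σ NⱼSⱼ = 10930·408 + 23045·1110 = 3.003939 × 10^7.
n_{Rural} = 607·10930·408 / (3.003939 × 10^7) = 90.11.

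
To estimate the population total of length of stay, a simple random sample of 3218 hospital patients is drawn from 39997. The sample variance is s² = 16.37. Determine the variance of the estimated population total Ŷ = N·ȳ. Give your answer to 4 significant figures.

Var(Ŷ) = N²·Var(ȳ) = N²·(1 − n/N)·s²/n.
f = 3218/39997 = 0.08045603; Var(ȳ) = 0.91954397·16.37/3218 = 0.0046777299.
Var(Ŷ) = 39997² · 0.0046777299 = 7.4832452 × 10^6.

7.483 × 10^6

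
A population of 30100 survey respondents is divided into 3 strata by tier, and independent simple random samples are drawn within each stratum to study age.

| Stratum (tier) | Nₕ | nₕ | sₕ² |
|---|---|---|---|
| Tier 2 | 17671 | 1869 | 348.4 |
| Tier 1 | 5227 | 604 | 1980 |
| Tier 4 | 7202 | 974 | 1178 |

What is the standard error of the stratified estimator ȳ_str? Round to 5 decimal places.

0.45251

Var(ȳ_str) = Σₕ Wₕ²(1 − fₕ)sₕ²/nₕ with Wₕ = Nₕ/N, N = 30100.
Tier 2: Wₕ = 0.58707641; term = 0.58707641²·(1 − 0.10576651)·348.4/1869 = 0.057452514.
Tier 1: Wₕ = 0.17365449; term = 0.17365449²·(1 − 0.11555385)·1980/604 = 0.08743225.
Tier 4: Wₕ = 0.23926910; term = 0.23926910²·(1 − 0.13524021)·1178/974 = 0.059876315.
Sum = 0.20476108.
SE = √(0.20476108) = 0.45251.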